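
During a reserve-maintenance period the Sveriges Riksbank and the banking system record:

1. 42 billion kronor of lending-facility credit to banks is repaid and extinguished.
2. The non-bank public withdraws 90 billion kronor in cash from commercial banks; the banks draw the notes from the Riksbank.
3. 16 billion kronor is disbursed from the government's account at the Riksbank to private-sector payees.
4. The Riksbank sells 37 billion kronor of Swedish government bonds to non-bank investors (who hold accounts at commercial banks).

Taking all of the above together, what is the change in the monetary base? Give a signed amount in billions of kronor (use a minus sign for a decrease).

-63 billion

Riksbank balance sheet:
  Assets:      Securities −37B, Loans to banks −42B
  Liabilities: Bank reserves −153B, Currency in circulation +90B, Government deposits −16B
Monetary base = currency + reserves: +90B + (−153B) = -63 billion.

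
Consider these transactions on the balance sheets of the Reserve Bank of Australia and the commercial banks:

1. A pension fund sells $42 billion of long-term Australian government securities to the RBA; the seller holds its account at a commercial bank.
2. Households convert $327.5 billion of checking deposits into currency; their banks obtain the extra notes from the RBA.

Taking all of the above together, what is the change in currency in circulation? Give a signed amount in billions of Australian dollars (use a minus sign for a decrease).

Asset purchase (from non-banks) $42 billion: no currency enters or leaves circulation → 0.
Currency withdrawal $327.5 billion: notes leave the central bank → +$327.5B.
Net: 0 + 327.5 = +$327.5 billion.

+$327.5 billion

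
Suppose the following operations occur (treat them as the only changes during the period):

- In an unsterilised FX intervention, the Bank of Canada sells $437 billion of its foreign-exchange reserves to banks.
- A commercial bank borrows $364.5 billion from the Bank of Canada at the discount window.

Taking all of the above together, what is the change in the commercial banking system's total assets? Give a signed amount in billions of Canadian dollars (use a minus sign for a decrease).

FX sale $437 billion: just an asset swap on bank balance sheets → 0.
Discount-window loan $364.5 billion: bank balance sheets expand → +$364.5B.
Net: 0 + 364.5 = +$364.5 billion.

+$364.5 billion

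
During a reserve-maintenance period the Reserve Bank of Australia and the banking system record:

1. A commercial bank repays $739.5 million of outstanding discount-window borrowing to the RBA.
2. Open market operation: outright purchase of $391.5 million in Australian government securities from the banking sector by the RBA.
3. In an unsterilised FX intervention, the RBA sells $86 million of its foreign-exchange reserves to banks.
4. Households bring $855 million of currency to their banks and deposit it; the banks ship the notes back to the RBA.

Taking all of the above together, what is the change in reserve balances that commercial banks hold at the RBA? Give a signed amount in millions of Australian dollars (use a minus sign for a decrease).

Discount-window repayment $739.5 million: repayment is debited from reserves → −$739.5M.
OMO purchase (from banks) $391.5 million: the RBA pays by crediting reserve accounts → +$391.5M.
FX sale $86 million: the buying banks pay out of their reserve balances → −$86M.
Currency deposit $855 million: returned notes are swapped for reserve credit → +$855M.
Net: −739.5 + 391.5 − 86 + 855 = +$421 million.

+$421 million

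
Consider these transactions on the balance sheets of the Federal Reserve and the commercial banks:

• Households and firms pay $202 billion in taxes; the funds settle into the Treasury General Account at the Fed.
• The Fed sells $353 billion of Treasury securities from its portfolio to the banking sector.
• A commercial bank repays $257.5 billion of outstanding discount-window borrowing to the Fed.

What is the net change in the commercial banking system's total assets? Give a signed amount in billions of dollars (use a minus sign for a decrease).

-$459.5 billion

Government account inflow $202 billion: bank balance sheets shrink → −$202B.
OMO sale (to banks) $353 billion: just an asset swap on bank balance sheets → 0.
Discount-window repayment $257.5 billion: bank balance sheets shrink → −$257.5B.
Net: −202 + 0 − 257.5 = -$459.5 billion.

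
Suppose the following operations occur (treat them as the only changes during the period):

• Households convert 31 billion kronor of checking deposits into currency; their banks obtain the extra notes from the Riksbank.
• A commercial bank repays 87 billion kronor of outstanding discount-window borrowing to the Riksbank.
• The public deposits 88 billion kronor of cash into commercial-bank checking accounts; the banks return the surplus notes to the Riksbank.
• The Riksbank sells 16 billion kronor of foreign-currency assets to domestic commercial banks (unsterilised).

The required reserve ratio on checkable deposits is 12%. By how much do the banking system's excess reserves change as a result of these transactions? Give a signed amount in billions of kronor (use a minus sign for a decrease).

Currency withdrawal 31 billion kronor: reserves −31B, deposits −31B.
Discount-window repayment 87 billion kronor: reserves −87B, deposits 0.
Currency deposit 88 billion kronor: reserves +88B, deposits +88B.
FX sale 16 billion kronor: reserves −16B, deposits 0.
Totals: Δreserves = −46B, Δdeposits = +57B.
Δrequired reserves = 12% × +57B = +6.84B.
Δexcess reserves = Δreserves − Δrequired = −46B − (+6.84B) = -52.84 billion.

-52.84 billion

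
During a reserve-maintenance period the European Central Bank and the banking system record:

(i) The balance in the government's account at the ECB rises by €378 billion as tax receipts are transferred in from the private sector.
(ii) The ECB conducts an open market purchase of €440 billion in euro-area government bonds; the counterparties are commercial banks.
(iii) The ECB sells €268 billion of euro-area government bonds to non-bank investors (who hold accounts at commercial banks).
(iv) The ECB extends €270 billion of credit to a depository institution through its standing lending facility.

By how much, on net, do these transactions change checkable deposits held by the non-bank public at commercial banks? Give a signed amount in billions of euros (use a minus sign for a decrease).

-€646 billion

ECB balance sheet:
  Assets:      Securities +€172B, Loans to banks +€270B
  Liabilities: Bank reserves +€64B, Government deposits +€378B
Commercial banking system:
  Assets:      Reserves at CB +€64B, Securities −€440B
  Liabilities: Checkable deposits −€646B, Borrowings from CB +€270B
So the change in checkable deposits held by the non-bank public at commercial banks is -€646 billion.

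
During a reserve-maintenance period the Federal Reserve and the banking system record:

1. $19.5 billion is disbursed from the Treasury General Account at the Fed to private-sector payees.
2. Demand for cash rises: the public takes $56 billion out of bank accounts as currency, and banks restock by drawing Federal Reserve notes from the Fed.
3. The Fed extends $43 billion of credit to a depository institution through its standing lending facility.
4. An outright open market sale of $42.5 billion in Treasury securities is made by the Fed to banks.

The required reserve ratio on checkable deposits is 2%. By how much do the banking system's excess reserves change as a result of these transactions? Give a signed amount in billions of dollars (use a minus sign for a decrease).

-$35.27 billion

Government spending $19.5 billion: reserves +$19.5B, deposits +$19.5B.
Currency withdrawal $56 billion: reserves −$56B, deposits −$56B.
Discount-window loan $43 billion: reserves +$43B, deposits 0.
OMO sale (to banks) $42.5 billion: reserves −$42.5B, deposits 0.
Totals: Δreserves = −$36B, Δdeposits = −$36.5B.
Δrequired reserves = 2% × −$36.5B = −$0.73B.
Δexcess reserves = Δreserves − Δrequired = −$36B − (−$0.73B) = -$35.27 billion.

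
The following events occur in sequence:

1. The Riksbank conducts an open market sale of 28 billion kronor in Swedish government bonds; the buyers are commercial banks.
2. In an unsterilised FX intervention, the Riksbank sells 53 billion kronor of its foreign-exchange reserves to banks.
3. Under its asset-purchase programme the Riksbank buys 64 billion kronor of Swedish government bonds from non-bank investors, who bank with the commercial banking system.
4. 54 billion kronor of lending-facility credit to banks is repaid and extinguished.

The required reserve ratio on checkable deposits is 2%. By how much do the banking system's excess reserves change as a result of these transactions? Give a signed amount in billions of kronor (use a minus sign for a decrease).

-72.28 billion

OMO sale (to banks) 28 billion kronor: reserves −28B, deposits 0.
FX sale 53 billion kronor: reserves −53B, deposits 0.
Asset purchase (from non-banks) 64 billion kronor: reserves +64B, deposits +64B.
Discount-window repayment 54 billion kronor: reserves −54B, deposits 0.
Totals: Δreserves = −71B, Δdeposits = +64B.
Δrequired reserves = 2% × +64B = +1.28B.
Δexcess reserves = Δreserves − Δrequired = −71B − (+1.28B) = -72.28 billion.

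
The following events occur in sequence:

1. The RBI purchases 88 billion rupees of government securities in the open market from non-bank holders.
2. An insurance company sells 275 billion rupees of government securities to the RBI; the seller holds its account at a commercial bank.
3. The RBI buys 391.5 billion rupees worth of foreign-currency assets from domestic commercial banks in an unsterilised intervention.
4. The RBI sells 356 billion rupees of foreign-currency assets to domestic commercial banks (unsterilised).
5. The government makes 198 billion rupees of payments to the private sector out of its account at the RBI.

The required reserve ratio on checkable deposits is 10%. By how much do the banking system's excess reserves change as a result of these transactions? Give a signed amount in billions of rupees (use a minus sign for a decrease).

Asset purchase (from non-banks) 88 billion rupees: reserves +88B, deposits +88B.
Asset purchase (from non-banks) 275 billion rupees: reserves +275B, deposits +275B.
FX purchase 391.5 billion rupees: reserves +391.5B, deposits 0.
FX sale 356 billion rupees: reserves −356B, deposits 0.
Government spending 198 billion rupees: reserves +198B, deposits +198B.
Totals: Δreserves = +596.5B, Δdeposits = +561B.
Δrequired reserves = 10% × +561B = +56.1B.
Δexcess reserves = Δreserves − Δrequired = +596.5B − (+56.1B) = +540.4 billion.

+540.4 billion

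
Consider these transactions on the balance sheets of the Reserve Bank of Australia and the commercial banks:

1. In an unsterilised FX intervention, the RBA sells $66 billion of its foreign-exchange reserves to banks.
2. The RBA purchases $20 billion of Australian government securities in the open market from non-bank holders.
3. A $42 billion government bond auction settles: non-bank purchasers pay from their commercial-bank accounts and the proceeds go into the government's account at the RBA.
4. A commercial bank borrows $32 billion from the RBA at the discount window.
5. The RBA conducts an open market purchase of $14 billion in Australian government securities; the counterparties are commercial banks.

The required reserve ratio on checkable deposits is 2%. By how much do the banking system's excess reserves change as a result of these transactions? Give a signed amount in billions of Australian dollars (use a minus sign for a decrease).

FX sale $66 billion: reserves −$66B, deposits 0.
Asset purchase (from non-banks) $20 billion: reserves +$20B, deposits +$20B.
Government account inflow $42 billion: reserves −$42B, deposits −$42B.
Discount-window loan $32 billion: reserves +$32B, deposits 0.
OMO purchase (from banks) $14 billion: reserves +$14B, deposits 0.
Totals: Δreserves = −$42B, Δdeposits = −$22B.
Δrequired reserves = 2% × −$22B = −$0.44B.
Δexcess reserves = Δreserves − Δrequired = −$42B − (−$0.44B) = -$41.56 billion.

-$41.56 billion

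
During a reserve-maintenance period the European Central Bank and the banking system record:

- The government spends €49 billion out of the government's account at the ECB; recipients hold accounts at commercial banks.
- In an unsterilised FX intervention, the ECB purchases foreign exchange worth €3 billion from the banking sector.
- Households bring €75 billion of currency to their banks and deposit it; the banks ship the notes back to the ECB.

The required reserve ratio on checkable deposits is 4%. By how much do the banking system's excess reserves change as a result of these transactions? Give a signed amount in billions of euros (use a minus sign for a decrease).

Government spending €49 billion: reserves +€49B, deposits +€49B.
FX purchase €3 billion: reserves +€3B, deposits 0.
Currency deposit €75 billion: reserves +€75B, deposits +€75B.
Totals: Δreserves = +€127B, Δdeposits = +€124B.
Δrequired reserves = 4% × +€124B = +€4.96B.
Δexcess reserves = Δreserves − Δrequired = +€127B − (+€4.96B) = +€122.04 billion.

+€122.04 billion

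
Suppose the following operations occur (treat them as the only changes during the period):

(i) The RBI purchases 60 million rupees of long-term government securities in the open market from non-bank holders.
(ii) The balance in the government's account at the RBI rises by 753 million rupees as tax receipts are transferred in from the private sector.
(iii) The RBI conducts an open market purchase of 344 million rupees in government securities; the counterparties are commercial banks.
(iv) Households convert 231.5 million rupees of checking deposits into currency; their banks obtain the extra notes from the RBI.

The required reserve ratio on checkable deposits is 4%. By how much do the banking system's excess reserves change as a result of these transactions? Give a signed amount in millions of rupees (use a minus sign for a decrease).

Asset purchase (from non-banks) 60 million rupees: reserves +60M, deposits +60M.
Government account inflow 753 million rupees: reserves −753M, deposits −753M.
OMO purchase (from banks) 344 million rupees: reserves +344M, deposits 0.
Currency withdrawal 231.5 million rupees: reserves −231.5M, deposits −231.5M.
Totals: Δreserves = −580.5M, Δdeposits = −924.5M.
Δrequired reserves = 4% × −924.5M = −36.98M.
Δexcess reserves = Δreserves − Δrequired = −580.5M − (−36.98M) = -543.52 million.

-543.52 million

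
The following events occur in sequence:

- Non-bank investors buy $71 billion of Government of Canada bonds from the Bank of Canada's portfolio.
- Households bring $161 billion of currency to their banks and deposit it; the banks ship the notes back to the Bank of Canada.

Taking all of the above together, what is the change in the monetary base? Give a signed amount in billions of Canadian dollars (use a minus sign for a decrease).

-$71 billion

Bank of Canada balance sheet:
  Assets:      Securities −$71B
  Liabilities: Bank reserves +$90B, Currency in circulation −$161B
Monetary base = currency + reserves: −$161B + (+$90B) = -$71 billion.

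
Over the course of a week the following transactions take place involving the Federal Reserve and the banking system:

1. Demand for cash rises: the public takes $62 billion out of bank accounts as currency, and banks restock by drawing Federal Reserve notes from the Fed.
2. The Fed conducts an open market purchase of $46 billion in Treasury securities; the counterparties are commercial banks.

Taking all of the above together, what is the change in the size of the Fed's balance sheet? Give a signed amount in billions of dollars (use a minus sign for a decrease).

Fed balance sheet:
  Assets:      Securities +$46B
  Liabilities: Bank reserves −$16B, Currency in circulation +$62B
Commercial banking system:
  Assets:      Reserves at CB −$16B, Securities −$46B
  Liabilities: Checkable deposits −$62B
Change in total Fed assets = +$46 billion.

+$46 billion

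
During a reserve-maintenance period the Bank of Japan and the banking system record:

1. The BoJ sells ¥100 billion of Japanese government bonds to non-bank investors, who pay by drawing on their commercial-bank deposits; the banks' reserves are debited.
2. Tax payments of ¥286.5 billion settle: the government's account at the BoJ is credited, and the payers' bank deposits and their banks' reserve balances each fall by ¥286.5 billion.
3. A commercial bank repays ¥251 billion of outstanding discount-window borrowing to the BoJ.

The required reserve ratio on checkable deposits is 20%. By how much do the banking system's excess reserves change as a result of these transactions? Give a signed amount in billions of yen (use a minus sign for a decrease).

Asset sale (to non-banks) ¥100 billion: reserves −¥100B, deposits −¥100B.
Government account inflow ¥286.5 billion: reserves −¥286.5B, deposits −¥286.5B.
Discount-window repayment ¥251 billion: reserves −¥251B, deposits 0.
Totals: Δreserves = −¥637.5B, Δdeposits = −¥386.5B.
Δrequired reserves = 20% × −¥386.5B = −¥77.3B.
Δexcess reserves = Δreserves − Δrequired = −¥637.5B − (−¥77.3B) = -¥560.2 billion.

-¥560.2 billion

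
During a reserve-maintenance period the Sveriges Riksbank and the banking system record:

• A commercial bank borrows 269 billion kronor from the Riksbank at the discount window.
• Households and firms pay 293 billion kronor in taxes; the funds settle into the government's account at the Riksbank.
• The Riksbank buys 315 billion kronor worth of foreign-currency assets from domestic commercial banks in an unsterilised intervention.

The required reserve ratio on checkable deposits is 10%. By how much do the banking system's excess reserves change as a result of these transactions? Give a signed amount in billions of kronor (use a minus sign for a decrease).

Discount-window loan 269 billion kronor: reserves +269B, deposits 0.
Government account inflow 293 billion kronor: reserves −293B, deposits −293B.
FX purchase 315 billion kronor: reserves +315B, deposits 0.
Totals: Δreserves = +291B, Δdeposits = −293B.
Δrequired reserves = 10% × −293B = −29.3B.
Δexcess reserves = Δreserves − Δrequired = +291B − (−29.3B) = +320.3 billion.

+320.3 billion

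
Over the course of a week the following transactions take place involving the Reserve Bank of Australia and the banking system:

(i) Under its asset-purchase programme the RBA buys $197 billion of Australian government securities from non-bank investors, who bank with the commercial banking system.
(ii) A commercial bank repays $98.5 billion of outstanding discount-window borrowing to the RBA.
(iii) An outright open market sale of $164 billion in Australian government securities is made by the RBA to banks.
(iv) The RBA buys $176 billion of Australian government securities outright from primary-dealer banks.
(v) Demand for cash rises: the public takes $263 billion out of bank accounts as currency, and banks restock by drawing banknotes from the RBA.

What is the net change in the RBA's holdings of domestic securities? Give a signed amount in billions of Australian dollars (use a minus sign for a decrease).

Asset purchase (from non-banks) $197 billion: securities added to the RBA's portfolio → +$197B.
Discount-window repayment $98.5 billion: the RBA's securities portfolio is untouched → 0.
OMO sale (to banks) $164 billion: securities removed from the RBA's portfolio → −$164B.
OMO purchase (from banks) $176 billion: securities added to the RBA's portfolio → +$176B.
Currency withdrawal $263 billion: the RBA's securities portfolio is untouched → 0.
Net: 197 + 0 − 164 + 176 + 0 = +$209 billion.

+$209 billion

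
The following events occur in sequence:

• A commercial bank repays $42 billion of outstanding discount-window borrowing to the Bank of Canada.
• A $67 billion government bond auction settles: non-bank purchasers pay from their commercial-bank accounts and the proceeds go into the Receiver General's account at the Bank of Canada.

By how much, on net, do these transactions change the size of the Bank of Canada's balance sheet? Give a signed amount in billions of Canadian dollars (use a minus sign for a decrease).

-$42 billion

Bank of Canada balance sheet:
  Assets:      Loans to banks −$42B
  Liabilities: Bank reserves −$109B, Government deposits +$67B
Change in total Bank of Canada assets = -$42 billion.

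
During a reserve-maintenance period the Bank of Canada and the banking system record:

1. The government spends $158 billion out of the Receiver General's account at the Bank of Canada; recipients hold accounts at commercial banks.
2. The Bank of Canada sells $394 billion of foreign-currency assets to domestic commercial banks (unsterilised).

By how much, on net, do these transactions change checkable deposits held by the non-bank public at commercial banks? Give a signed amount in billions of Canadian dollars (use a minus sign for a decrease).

Bank of Canada balance sheet:
  Assets:      Foreign assets −$394B
  Liabilities: Bank reserves −$236B, Government deposits −$158B
Commercial banking system:
  Assets:      Reserves at CB −$236B, Foreign assets +$394B
  Liabilities: Checkable deposits +$158B
So the change in checkable deposits held by the non-bank public at commercial banks is +$158 billion.

+$158 billion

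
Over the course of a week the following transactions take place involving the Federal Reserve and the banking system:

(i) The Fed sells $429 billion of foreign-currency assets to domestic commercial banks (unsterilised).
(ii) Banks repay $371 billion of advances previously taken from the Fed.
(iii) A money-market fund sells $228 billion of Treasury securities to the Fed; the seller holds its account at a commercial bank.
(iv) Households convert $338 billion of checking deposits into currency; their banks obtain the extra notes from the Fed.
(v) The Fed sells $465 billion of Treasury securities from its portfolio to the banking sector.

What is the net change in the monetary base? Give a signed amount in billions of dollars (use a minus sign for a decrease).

Fed balance sheet:
  Assets:      Securities −$237B, Loans to banks −$371B, Foreign assets −$429B
  Liabilities: Bank reserves −$1375B, Currency in circulation +$338B
Commercial banking system:
  Assets:      Reserves at CB −$1375B, Securities +$465B, Foreign assets +$429B
  Liabilities: Checkable deposits −$110B, Borrowings from CB −$371B
Monetary base = currency + reserves: +$338B + (−$1375B) = -$1037 billion.

-$1037 billion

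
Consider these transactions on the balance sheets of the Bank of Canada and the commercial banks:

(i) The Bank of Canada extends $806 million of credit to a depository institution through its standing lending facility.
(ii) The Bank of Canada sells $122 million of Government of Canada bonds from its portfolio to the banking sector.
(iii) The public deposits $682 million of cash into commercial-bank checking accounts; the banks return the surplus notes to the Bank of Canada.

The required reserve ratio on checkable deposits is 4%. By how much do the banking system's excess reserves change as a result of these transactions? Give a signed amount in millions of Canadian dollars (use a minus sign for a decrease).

Discount-window loan $806 million: reserves +$806M, deposits 0.
OMO sale (to banks) $122 million: reserves −$122M, deposits 0.
Currency deposit $682 million: reserves +$682M, deposits +$682M.
Totals: Δreserves = +$1366M, Δdeposits = +$682M.
Δrequired reserves = 4% × +$682M = +$27.28M.
Δexcess reserves = Δreserves − Δrequired = +$1366M − (+$27.28M) = +$1338.72 million.

+$1338.72 million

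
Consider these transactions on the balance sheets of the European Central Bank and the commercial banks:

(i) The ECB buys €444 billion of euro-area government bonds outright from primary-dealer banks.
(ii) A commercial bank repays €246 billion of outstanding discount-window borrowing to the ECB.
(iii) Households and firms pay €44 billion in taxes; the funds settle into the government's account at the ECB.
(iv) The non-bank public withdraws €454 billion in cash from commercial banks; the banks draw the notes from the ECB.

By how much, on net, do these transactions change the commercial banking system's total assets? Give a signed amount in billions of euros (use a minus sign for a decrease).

-€744 billion

OMO purchase (from banks) €444 billion: just an asset swap on bank balance sheets → 0.
Discount-window repayment €246 billion: bank balance sheets shrink → −€246B.
Government account inflow €44 billion: bank balance sheets shrink → −€44B.
Currency withdrawal €454 billion: bank balance sheets shrink → −€454B.
Net: 0 − 246 − 44 − 454 = -€744 billion.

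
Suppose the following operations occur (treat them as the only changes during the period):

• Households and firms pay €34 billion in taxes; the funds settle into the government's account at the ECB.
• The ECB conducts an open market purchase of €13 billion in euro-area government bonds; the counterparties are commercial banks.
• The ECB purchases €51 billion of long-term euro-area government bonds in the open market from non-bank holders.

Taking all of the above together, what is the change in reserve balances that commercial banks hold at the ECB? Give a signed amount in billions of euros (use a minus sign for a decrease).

Government account inflow €34 billion: funds move from bank reserves into the government account → −€34B.
OMO purchase (from banks) €13 billion: the ECB pays by crediting reserve accounts → +€13B.
Asset purchase (from non-banks) €51 billion: the ECB pays by crediting reserve accounts → +€51B.
Net: −34 + 13 + 51 = +€30 billion.

+€30 billion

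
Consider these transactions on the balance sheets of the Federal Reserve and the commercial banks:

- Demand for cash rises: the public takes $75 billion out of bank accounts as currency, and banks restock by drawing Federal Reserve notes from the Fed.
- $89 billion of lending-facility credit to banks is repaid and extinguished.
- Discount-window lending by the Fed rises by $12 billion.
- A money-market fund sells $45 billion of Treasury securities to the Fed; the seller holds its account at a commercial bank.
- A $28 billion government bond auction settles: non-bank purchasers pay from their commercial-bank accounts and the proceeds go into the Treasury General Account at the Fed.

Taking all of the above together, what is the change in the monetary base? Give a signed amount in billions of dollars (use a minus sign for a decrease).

-$60 billion

Currency withdrawal $75 billion: just a shift between currency and reserves — both are base money → 0.
Discount-window repayment $89 billion: Fed balance sheet contracts → −$89B.
Discount-window loan $12 billion: Fed balance sheet expands → +$12B.
Asset purchase (from non-banks) $45 billion: Fed balance sheet expands → +$45B.
Government account inflow $28 billion: reserves shift to a non-base liability → −$28B.
Net: 0 − 89 + 12 + 45 − 28 = -$60 billion.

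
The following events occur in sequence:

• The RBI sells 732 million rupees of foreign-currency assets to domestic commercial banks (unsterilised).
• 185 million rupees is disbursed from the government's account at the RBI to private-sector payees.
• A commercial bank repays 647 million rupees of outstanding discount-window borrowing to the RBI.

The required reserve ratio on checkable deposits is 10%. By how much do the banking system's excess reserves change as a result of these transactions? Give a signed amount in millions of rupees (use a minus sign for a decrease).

-1212.5 million

FX sale 732 million rupees: reserves −732M, deposits 0.
Government spending 185 million rupees: reserves +185M, deposits +185M.
Discount-window repayment 647 million rupees: reserves −647M, deposits 0.
Totals: Δreserves = −1194M, Δdeposits = +185M.
Δrequired reserves = 10% × +185M = +18.5M.
Δexcess reserves = Δreserves − Δrequired = −1194M − (+18.5M) = -1212.5 million.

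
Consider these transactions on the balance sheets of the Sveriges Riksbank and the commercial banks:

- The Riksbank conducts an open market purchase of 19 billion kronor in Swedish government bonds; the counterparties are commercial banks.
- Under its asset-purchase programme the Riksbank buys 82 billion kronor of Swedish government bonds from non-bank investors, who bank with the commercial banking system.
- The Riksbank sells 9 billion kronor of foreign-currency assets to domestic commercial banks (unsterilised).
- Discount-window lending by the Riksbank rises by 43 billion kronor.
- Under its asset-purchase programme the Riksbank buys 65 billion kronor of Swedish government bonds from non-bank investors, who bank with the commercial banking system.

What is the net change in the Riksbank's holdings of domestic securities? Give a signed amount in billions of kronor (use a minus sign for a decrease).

OMO purchase (from banks) 19 billion kronor: securities added to the Riksbank's portfolio → +19B.
Asset purchase (from non-banks) 82 billion kronor: securities added to the Riksbank's portfolio → +82B.
FX sale 9 billion kronor: the Riksbank's securities portfolio is untouched → 0.
Discount-window loan 43 billion kronor: the Riksbank's securities portfolio is untouched → 0.
Asset purchase (from non-banks) 65 billion kronor: securities added to the Riksbank's portfolio → +65B.
Net: 19 + 82 + 0 + 0 + 65 = +166 billion.

+166 billion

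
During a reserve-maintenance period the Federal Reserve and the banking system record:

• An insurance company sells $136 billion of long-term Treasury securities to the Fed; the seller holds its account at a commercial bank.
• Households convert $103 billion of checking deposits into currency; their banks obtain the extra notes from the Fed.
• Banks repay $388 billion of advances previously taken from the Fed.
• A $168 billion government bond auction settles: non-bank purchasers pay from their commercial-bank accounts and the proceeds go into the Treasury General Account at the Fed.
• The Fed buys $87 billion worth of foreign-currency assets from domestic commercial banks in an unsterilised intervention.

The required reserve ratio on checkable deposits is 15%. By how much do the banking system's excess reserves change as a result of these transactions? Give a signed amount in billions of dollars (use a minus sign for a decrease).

Asset purchase (from non-banks) $136 billion: reserves +$136B, deposits +$136B.
Currency withdrawal $103 billion: reserves −$103B, deposits −$103B.
Discount-window repayment $388 billion: reserves −$388B, deposits 0.
Government account inflow $168 billion: reserves −$168B, deposits −$168B.
FX purchase $87 billion: reserves +$87B, deposits 0.
Totals: Δreserves = −$436B, Δdeposits = −$135B.
Δrequired reserves = 15% × −$135B = −$20.25B.
Δexcess reserves = Δreserves − Δrequired = −$436B − (−$20.25B) = -$415.75 billion.

-$415.75 billion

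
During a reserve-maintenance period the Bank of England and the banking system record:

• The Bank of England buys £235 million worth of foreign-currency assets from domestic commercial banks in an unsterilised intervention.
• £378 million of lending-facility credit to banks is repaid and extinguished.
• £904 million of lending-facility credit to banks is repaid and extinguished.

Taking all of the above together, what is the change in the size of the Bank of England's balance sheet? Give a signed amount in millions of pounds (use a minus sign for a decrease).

-£1047 million

Bank of England balance sheet:
  Assets:      Loans to banks −£1282M, Foreign assets +£235M
  Liabilities: Bank reserves −£1047M
Change in total Bank of England assets = -£1047 million.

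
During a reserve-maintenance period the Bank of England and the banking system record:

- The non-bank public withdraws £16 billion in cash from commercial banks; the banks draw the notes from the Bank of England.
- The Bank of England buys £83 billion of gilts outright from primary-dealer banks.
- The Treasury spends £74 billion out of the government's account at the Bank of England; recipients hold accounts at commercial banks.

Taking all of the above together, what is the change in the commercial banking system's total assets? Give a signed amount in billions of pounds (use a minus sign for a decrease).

Bank of England balance sheet:
  Assets:      Securities +£83B
  Liabilities: Bank reserves +£141B, Currency in circulation +£16B, Government deposits −£74B
Commercial banking system:
  Assets:      Reserves at CB +£141B, Securities −£83B
  Liabilities: Checkable deposits +£58B
Change in total bank assets = +£58 billion.

+£58 billion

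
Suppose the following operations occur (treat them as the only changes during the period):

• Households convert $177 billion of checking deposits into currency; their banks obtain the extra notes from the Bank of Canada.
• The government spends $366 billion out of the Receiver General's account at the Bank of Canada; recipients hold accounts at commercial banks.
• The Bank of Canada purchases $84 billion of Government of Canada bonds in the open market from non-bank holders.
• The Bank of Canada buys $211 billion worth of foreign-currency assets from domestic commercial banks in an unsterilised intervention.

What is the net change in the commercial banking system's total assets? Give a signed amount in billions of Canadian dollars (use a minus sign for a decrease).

+$273 billion

Currency withdrawal $177 billion: bank balance sheets shrink → −$177B.
Government spending $366 billion: bank balance sheets expand → +$366B.
Asset purchase (from non-banks) $84 billion: bank balance sheets expand → +$84B.
FX purchase $211 billion: just an asset swap on bank balance sheets → 0.
Net: −177 + 366 + 84 + 0 = +$273 billion.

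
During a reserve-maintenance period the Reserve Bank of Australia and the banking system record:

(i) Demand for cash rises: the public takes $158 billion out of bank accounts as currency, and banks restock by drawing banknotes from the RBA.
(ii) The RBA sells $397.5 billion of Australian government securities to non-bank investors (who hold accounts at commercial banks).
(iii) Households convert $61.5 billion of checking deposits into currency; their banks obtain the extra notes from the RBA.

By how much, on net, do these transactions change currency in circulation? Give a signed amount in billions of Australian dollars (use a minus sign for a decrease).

Currency withdrawal $158 billion: notes leave the central bank → +$158B.
Asset sale (to non-banks) $397.5 billion: no currency enters or leaves circulation → 0.
Currency withdrawal $61.5 billion: notes leave the central bank → +$61.5B.
Net: 158 + 0 + 61.5 = +$219.5 billion.

+$219.5 billion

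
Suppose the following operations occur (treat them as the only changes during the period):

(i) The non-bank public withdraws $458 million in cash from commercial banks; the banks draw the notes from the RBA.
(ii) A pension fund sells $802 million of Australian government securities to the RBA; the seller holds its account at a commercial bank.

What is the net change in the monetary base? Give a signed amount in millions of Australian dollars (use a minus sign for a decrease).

+$802 million

RBA balance sheet:
  Assets:      Securities +$802M
  Liabilities: Bank reserves +$344M, Currency in circulation +$458M
Monetary base = currency + reserves: +$458M + (+$344M) = +$802 million.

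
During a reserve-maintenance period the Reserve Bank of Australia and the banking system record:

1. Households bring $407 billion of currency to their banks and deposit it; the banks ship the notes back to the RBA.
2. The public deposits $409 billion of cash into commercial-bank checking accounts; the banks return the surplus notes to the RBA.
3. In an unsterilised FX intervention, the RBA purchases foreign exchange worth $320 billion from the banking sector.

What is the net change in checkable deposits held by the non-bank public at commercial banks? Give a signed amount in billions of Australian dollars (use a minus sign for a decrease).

RBA balance sheet:
  Assets:      Foreign assets +$320B
  Liabilities: Bank reserves +$1136B, Currency in circulation −$816B
Commercial banking system:
  Assets:      Reserves at CB +$1136B, Foreign assets −$320B
  Liabilities: Checkable deposits +$816B
So the change in checkable deposits held by the non-bank public at commercial banks is +$816 billion.

+$816 billion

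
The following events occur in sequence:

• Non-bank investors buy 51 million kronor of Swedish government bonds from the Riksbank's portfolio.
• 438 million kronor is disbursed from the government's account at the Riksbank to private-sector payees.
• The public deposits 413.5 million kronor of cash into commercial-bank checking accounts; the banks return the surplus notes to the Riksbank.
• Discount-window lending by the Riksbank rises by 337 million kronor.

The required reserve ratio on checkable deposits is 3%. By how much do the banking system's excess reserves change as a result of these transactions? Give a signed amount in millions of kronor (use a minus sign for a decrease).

Asset sale (to non-banks) 51 million kronor: reserves −51M, deposits −51M.
Government spending 438 million kronor: reserves +438M, deposits +438M.
Currency deposit 413.5 million kronor: reserves +413.5M, deposits +413.5M.
Discount-window loan 337 million kronor: reserves +337M, deposits 0.
Totals: Δreserves = +1137.5M, Δdeposits = +800.5M.
Δrequired reserves = 3% × +800.5M = +24.015M.
Δexcess reserves = Δreserves − Δrequired = +1137.5M − (+24.015M) = +1113.485 million.

+1113.485 million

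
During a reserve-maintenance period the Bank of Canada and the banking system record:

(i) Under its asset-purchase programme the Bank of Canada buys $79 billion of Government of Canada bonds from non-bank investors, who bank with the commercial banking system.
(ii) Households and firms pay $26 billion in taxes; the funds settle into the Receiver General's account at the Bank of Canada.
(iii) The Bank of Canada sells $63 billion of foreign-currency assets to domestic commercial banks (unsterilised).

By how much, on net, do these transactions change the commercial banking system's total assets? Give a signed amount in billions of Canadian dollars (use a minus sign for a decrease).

+$53 billion

Bank of Canada balance sheet:
  Assets:      Securities +$79B, Foreign assets −$63B
  Liabilities: Bank reserves −$10B, Government deposits +$26B
Commercial banking system:
  Assets:      Reserves at CB −$10B, Foreign assets +$63B
  Liabilities: Checkable deposits +$53B
Change in total bank assets = +$53 billion.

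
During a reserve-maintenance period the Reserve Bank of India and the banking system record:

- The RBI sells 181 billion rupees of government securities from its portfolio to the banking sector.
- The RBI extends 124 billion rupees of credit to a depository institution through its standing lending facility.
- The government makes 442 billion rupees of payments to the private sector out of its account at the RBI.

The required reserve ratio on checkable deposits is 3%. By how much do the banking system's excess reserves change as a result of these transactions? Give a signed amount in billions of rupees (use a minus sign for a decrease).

OMO sale (to banks) 181 billion rupees: reserves −181B, deposits 0.
Discount-window loan 124 billion rupees: reserves +124B, deposits 0.
Government spending 442 billion rupees: reserves +442B, deposits +442B.
Totals: Δreserves = +385B, Δdeposits = +442B.
Δrequired reserves = 3% × +442B = +13.26B.
Δexcess reserves = Δreserves − Δrequired = +385B − (+13.26B) = +371.74 billion.

+371.74 billion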